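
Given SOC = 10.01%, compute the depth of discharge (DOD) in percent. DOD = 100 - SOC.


Complement of SOC: DOD = 100% - 10.01% = 89.99%

89.99%


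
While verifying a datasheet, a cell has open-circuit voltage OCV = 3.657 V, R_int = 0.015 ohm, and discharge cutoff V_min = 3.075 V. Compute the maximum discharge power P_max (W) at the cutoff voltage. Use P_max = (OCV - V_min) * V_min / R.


P_max = (OCV - V_min) * V_min / R = (3.657 - 3.075) * 3.075 / 0.015 = 0.582 * 3.075 / 0.015 = 119.3 W

119.3 W


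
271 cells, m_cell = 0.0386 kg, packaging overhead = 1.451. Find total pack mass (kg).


Cell mass sum = 271 * 0.0386 = 10.461 kg
With overhead 1.451: m_pack = 10.461 * 1.451 = 15.18 kg

15.18 kg


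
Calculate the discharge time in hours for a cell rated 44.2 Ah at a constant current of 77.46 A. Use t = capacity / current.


t = capacity / current = 44.2 / 77.46 = 0.5706 hr

0.5706 hr


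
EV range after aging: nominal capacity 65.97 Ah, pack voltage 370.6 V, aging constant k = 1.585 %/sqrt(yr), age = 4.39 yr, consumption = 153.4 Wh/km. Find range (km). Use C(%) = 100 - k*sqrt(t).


Step 1: capacity retention = 100 - 1.585 * sqrt(4.39) = 100 - 1.585 * 2.0952 = 96.679%
Step 2: C_now = 65.97 * 96.679/100 = 63.779 Ah
Step 3: E_pack = V * C_now = 370.6 * 63.779 = 23636 Wh
Step 4: range = E_pack / consumption = 23636 / 153.4 = 154.1 km

154.1 km


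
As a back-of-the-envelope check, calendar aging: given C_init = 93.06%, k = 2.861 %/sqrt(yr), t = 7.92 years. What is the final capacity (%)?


sqrt(t) = sqrt(7.92) = 2.8142
C_final = 93.06 - 2.861 * 2.8142 = 85.01%

85.01%


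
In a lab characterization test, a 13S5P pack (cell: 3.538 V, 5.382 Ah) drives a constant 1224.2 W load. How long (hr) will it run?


Step 1: E_pack = Ns * V_cell * Np * C_cell = 13 * 3.538 * 5 * 5.382 = 1237.7 Wh
Step 2: t = E_pack / P = 1237.7 / 1224.2 = 1.011 hr

1.011 hr


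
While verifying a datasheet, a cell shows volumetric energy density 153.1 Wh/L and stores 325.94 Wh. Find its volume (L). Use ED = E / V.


V = E / ED = 325.94 / 153.1 = 2.129 L

2.129 L


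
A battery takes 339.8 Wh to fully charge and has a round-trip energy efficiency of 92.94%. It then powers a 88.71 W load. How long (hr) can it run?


Step 1: E_discharge = eta/100 * E_charge = 92.94/100 * 339.8 = 315.81 Wh
Step 2: t = E_discharge / P = 315.81 / 88.71 = 3.560 hr

3.560 hr


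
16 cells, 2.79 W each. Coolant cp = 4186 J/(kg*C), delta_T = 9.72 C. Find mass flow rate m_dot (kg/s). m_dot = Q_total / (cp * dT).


Step 1: Total heat Q = 16 * 2.79 W = 44.64 W
Step 2: denom = cp * dT = 4186 * 9.72 = 40688
Step 3: m_dot = 44.64 / 40688 = 0.001097 kg/s

0.001097 kg/s


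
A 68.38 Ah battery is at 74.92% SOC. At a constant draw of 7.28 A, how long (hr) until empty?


Step 1: remaining = SOC/100 * C_total = 74.92/100 * 68.38 = 51.23 Ah
Step 2: t = remaining / I = 51.23 / 7.28 = 7.037 hr

7.037 hr


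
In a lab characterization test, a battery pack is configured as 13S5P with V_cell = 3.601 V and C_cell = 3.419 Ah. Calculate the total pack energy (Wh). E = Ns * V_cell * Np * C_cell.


V_pack = 13 * 3.601 = 46.813 V
C_pack = 5 * 3.419 = 17.095 Ah
E = V_pack * C_pack = 46.813 * 17.095 = 800.3 Wh

800.3 Wh


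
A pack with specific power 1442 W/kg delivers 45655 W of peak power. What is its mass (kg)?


m = P / SP = 45655 / 1442 = 31.66 kg

31.66 kg


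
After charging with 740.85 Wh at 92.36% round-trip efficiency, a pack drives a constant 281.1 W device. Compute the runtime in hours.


Step 1: E_discharge = eta/100 * E_charge = 92.36/100 * 740.85 = 684.25 Wh
Step 2: t = E_discharge / P = 684.25 / 281.1 = 2.434 hr

2.434 hr


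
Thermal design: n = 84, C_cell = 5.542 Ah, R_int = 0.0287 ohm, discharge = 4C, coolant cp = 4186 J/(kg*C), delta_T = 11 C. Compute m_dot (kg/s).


Step 1: I = 4 * 5.542 = 22.168 A
Step 2: Q_cell = I^2 * R = 22.168^2 * 0.0287 = 14.104 W
Step 3: Q_total = 84 * 14.104 = 1184.7 W
Step 4: m_dot = Q_total / (cp * dT) = 1184.7 / (4186 * 11) = 0.02573 kg/s

0.02573 kg/s


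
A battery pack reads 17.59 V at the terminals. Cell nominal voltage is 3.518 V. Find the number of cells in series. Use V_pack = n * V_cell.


n = V_pack / V_cell = 17.59 / 3.518 = 5

5


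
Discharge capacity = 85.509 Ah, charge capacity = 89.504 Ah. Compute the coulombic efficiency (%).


Coulombic efficiency = 85.509/89.504 * 100% = 95.54%

95.54%


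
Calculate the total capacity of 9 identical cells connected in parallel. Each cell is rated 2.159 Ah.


Parallel capacities add: 9 * 2.159 Ah = 19.431 Ah

19.431 Ah


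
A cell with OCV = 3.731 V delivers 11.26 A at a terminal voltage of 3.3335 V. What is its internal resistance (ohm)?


R = (OCV - V) / I = (3.731 - 3.3335) / 11.26 = 0.03530 ohm

0.03530 ohm


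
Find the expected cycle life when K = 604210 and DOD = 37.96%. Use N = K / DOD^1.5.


DOD^1.5 = 233.88
N = K / DOD^1.5 = 604210 / 233.88 = 2583

2583 cycles


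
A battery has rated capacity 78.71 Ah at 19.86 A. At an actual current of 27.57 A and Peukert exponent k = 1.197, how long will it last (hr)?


Step 1: t_rated = C / I_rated = 78.71 / 19.86 = 3.9632 hr
Step 2: ratio = 19.86 / 27.57 = 0.72035
Step 3: ratio^k = 0.72035^1.197 = 0.67527
Step 4: t = t_rated * ratio^k = 3.9632 * 0.67527 = 2.676 hr

2.676 hr


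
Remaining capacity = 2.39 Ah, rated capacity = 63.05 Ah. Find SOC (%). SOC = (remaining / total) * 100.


SOC% = 2.39 / 63.05 * 100 = 3.791%

3.791%


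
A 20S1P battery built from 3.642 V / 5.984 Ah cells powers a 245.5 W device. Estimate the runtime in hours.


Step 1: E_pack = Ns * V_cell * Np * C_cell = 20 * 3.642 * 1 * 5.984 = 435.87 Wh
Step 2: t = E_pack / P = 435.87 / 245.5 = 1.775 hr

1.775 hr


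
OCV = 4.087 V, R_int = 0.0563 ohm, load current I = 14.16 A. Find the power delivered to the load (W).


Step 1: V_terminal = OCV - I*R = 4.087 - 14.16 * 0.0563 = 3.2898 V
Step 2: P_out = V_terminal * I = 3.2898 * 14.16 = 46.58 W

46.58 W


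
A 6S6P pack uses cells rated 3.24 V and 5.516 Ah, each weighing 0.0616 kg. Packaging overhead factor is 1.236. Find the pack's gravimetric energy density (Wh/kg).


Step 1: V_pack = 6 * 3.24 = 19.44 V
Step 2: C_pack = 6 * 5.516 = 33.096 Ah
Step 3: E_pack = V_pack * C_pack = 19.44 * 33.096 = 643.39 Wh
Step 4: m_pack = 6 * 6 * 0.0616 * 1.236 = 2.741 kg
Step 5: ED = E_pack / m_pack = 643.39 / 2.741 = 234.7 Wh/kg

234.7 Wh/kg


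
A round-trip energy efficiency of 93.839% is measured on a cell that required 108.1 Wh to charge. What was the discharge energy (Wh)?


E_dis = eta/100 * E_chg = 93.839/100 * 108.1 = 101.4 Wh

101.4 Wh


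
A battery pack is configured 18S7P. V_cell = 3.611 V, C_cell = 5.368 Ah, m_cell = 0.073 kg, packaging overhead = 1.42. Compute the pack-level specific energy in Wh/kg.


Step 1: V_pack = 18 * 3.611 = 64.998 V
Step 2: C_pack = 7 * 5.368 = 37.576 Ah
Step 3: E_pack = V_pack * C_pack = 64.998 * 37.576 = 2442.4 Wh
Step 4: m_pack = 18 * 7 * 0.073 * 1.42 = 13.061 kg
Step 5: ED = E_pack / m_pack = 2442.4 / 13.061 = 187.0 Wh/kg

187.0 Wh/kg


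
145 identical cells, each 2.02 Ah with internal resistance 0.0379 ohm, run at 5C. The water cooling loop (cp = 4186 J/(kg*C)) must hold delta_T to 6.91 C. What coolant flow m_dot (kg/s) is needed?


Step 1: I = 5 * 2.02 = 10.1 A
Step 2: Q_cell = I^2 * R = 10.1^2 * 0.0379 = 3.8662 W
Step 3: Q_total = 145 * 3.8662 = 560.6 W
Step 4: m_dot = Q_total / (cp * dT) = 560.6 / (4186 * 6.91) = 0.01938 kg/s

0.01938 kg/s


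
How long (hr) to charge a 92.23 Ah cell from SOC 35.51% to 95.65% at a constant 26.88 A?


Step 1: dSOC = 95.65% - 35.51% = 60.14%
Step 2: delta_Ah = 92.23 * 60.14 / 100 = 55.467 Ah
Step 3: t = 55.467 / 26.88 = 2.064 hr

2.064 hr


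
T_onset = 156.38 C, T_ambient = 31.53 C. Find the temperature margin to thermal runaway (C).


Safety margin = 156.38 C - 31.53 C = 124.85 C

124.85 C


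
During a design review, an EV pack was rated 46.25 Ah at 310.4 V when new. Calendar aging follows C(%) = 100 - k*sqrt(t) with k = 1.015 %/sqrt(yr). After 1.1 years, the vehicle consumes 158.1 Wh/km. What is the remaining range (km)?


Step 1: capacity retention = 100 - 1.015 * sqrt(1.1) = 100 - 1.015 * 1.0488 = 98.935%
Step 2: C_now = 46.25 * 98.935/100 = 45.757 Ah
Step 3: E_pack = V * C_now = 310.4 * 45.757 = 14203 Wh
Step 4: range = E_pack / consumption = 14203 / 158.1 = 89.84 km

89.84 km


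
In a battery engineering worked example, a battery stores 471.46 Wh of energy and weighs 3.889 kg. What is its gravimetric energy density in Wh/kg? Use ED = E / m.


ED = E / m = 471.46 / 3.889 = 121.2 Wh/kg

121.2 Wh/kg


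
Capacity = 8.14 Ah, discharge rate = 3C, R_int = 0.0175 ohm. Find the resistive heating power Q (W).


Step 1: I = C_rate * capacity = 3 * 8.14 = 24.42 A
Step 2: Q = I^2 * R = 24.42^2 * 0.0175 = 596.34 * 0.0175 = 10.44 W

10.44 W


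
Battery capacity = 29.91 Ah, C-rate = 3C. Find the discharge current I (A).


At 3C: I = 3 * 29.91 Ah = 89.73 A

89.73 A


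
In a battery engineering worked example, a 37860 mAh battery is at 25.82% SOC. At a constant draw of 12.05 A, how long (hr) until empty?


Convert: C_total = 37860 mAh = 37.86 Ah
Step 1: remaining = SOC/100 * C_total = 25.82/100 * 37.86 = 9.7755 Ah
Step 2: t = remaining / I = 9.7755 / 12.05 = 0.8112 hr

0.8112 hr


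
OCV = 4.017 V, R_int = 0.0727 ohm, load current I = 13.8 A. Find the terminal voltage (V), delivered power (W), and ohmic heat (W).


Step 1: V_terminal = OCV - I*R = 4.017 - 13.8 * 0.0727 = 3.0137 V
Step 2: P_out = V_terminal * I = 3.0137 * 13.8 = 41.59 W
Step 3: Q = I^2 * R = 13.8^2 * 0.0727 = 13.84 W

V=3.0137 V, P=41.59 W, Q=13.84 W


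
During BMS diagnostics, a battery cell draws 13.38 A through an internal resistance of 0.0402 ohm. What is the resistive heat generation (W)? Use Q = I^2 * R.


Q = I^2 * R = 13.38^2 * 0.0402 = 7.197 W

7.197 W


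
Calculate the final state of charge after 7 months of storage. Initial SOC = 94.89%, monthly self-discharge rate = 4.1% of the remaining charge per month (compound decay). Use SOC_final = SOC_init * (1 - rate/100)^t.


Monthly retention factor = 1 - 4.1/100 = 0.959
Over 7 months: factor^7 = 0.74599
SOC_final = 94.89 * 0.74599 = 70.79%

70.79%


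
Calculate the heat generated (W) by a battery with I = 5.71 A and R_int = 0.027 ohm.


I^2 = 32.604
Q = 32.604 * 0.027 = 0.8803 W

0.8803 W


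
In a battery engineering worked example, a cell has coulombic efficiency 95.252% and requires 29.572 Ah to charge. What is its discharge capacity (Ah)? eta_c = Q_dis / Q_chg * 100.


Q_dis = eta/100 * Q_chg = 95.252/100 * 29.572 = 28.17 Ah

28.17 Ah


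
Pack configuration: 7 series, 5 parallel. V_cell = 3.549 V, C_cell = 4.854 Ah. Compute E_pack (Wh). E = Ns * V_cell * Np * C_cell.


V_pack = 7 * 3.549 = 24.843 V
C_pack = 5 * 4.854 = 24.27 Ah
E = V_pack * C_pack = 24.843 * 24.27 = 602.9 Wh

602.9 Wh


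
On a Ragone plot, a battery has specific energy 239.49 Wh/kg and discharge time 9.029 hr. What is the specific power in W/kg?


P_specific = E / t = 239.49 / 9.029 = 26.52 W/kg

26.52 W/kg


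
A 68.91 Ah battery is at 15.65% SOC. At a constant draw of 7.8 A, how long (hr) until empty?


Step 1: remaining = SOC/100 * C_total = 15.65/100 * 68.91 = 10.784 Ah
Step 2: t = remaining / I = 10.784 / 7.8 = 1.383 hr

1.383 hr


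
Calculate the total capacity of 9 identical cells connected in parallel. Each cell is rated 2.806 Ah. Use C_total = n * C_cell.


C_total = 9 * 2.806 = 25.254 Ah

25.254 Ah


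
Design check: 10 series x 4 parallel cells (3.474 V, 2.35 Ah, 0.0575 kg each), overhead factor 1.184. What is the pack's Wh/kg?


Step 1: V_pack = 10 * 3.474 = 34.74 V
Step 2: C_pack = 4 * 2.35 = 9.4 Ah
Step 3: E_pack = V_pack * C_pack = 34.74 * 9.4 = 326.56 Wh
Step 4: m_pack = 10 * 4 * 0.0575 * 1.184 = 2.7232 kg
Step 5: ED = E_pack / m_pack = 326.56 / 2.7232 = 119.9 Wh/kg

119.9 Wh/kg


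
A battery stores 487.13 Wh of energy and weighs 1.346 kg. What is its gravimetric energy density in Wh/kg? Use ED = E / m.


Specific energy = 487.13 Wh / 1.346 kg = 361.9 Wh/kg

361.9 Wh/kg


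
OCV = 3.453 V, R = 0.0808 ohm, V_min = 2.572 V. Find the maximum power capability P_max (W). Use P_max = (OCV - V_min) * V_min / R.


dV = OCV - V_min = 0.881 V (so I_max = dV / R)
P_max = dV * V_min / R = 0.881 * 2.572 / 0.0808 = 28.04 W

28.04 W


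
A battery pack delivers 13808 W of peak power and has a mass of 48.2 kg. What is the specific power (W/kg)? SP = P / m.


SP = P / m = 13808 / 48.2 = 286.5 W/kg

286.5 W/kg


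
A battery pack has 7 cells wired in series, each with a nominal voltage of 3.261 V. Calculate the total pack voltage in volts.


V_pack = n * V_cell = 7 * 3.261 = 22.827 V

22.827 V


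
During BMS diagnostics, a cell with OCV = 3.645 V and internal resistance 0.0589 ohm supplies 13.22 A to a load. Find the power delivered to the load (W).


Step 1: V_terminal = OCV - I*R = 3.645 - 13.22 * 0.0589 = 2.8663 V
Step 2: P_out = V_terminal * I = 2.8663 * 13.22 = 37.89 W

37.89 W


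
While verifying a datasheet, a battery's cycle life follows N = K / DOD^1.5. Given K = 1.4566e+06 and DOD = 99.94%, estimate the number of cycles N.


Step 1: DOD^1.5 = 99.94^1.5 = 999.1
Step 2: N = 1.4566e+06 / 999.1 = 1458 cycles

1458 cycles


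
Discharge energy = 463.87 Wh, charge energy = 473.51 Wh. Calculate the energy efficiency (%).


eta_e = E_dis / E_chg * 100 = 463.87 / 473.51 * 100 = 97.96%

97.96%


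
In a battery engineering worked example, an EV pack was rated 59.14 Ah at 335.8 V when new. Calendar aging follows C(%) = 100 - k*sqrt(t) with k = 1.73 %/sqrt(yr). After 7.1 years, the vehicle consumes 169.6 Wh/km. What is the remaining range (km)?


Step 1: capacity retention = 100 - 1.73 * sqrt(7.1) = 100 - 1.73 * 2.6646 = 95.39%
Step 2: C_now = 59.14 * 95.39/100 = 56.414 Ah
Step 3: E_pack = V * C_now = 335.8 * 56.414 = 18944 Wh
Step 4: range = E_pack / consumption = 18944 / 169.6 = 111.7 km

111.7 km


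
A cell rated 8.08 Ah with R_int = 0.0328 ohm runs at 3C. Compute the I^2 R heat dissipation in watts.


Step 1: I = C_rate * capacity = 3 * 8.08 = 24.24 A
Step 2: Q = I^2 * R = 24.24^2 * 0.0328 = 587.58 * 0.0328 = 19.27 W

19.27 W


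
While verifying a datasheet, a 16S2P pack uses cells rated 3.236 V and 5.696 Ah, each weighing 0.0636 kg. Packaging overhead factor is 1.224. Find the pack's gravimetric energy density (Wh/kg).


Step 1: V_pack = 16 * 3.236 = 51.776 V
Step 2: C_pack = 2 * 5.696 = 11.392 Ah
Step 3: E_pack = V_pack * C_pack = 51.776 * 11.392 = 589.83 Wh
Step 4: m_pack = 16 * 2 * 0.0636 * 1.224 = 2.4911 kg
Step 5: ED = E_pack / m_pack = 589.83 / 2.4911 = 236.8 Wh/kg

236.8 Wh/kg


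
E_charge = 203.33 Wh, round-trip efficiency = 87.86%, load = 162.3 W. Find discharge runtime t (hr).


Step 1: E_discharge = eta/100 * E_charge = 87.86/100 * 203.33 = 178.65 Wh
Step 2: t = E_discharge / P = 178.65 / 162.3 = 1.101 hr

1.101 hr


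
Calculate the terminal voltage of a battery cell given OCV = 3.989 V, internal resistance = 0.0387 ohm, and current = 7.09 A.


IR drop = 7.09 * 0.0387 = 0.27438 V
V = 3.989 - 0.27438 = 3.715 V

3.715 V


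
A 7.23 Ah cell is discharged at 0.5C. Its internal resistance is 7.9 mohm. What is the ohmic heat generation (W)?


Convert: R = 7.9 mohm = 0.0079 ohm
Step 1: I = C_rate * capacity = 0.5 * 7.23 = 3.615 A
Step 2: Q = I^2 * R = 3.615^2 * 0.0079 = 13.068 * 0.0079 = 0.1032 W

0.1032 W


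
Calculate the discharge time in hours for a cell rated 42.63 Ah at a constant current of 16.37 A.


t = capacity / current = 42.63 / 16.37 = 2.604 hr

2.604 hr


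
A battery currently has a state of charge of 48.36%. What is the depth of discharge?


Complement of SOC: DOD = 100% - 48.36% = 51.64%

51.64%


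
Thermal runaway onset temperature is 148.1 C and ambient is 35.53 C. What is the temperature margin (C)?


margin = T_onset - T_ambient = 148.1 - 35.53 = 112.57 C

112.57 C


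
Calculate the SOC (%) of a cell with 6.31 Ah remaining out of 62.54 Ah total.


SOC = (remaining / total) * 100 = (6.31 / 62.54) * 100 = 10.09%

10.09%


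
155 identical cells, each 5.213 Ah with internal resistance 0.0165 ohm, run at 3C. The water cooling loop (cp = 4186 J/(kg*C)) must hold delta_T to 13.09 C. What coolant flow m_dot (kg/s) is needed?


Step 1: I = 3 * 5.213 = 15.639 A
Step 2: Q_cell = I^2 * R = 15.639^2 * 0.0165 = 4.0355 W
Step 3: Q_total = 155 * 4.0355 = 625.5 W
Step 4: m_dot = Q_total / (cp * dT) = 625.5 / (4186 * 13.09) = 0.01142 kg/s

0.01142 kg/s


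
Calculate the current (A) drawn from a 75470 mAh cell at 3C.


Convert: capacity = 75470 mAh = 75.47 Ah
I = C_rate * capacity = 3 * 75.47 = 226.41 A

226.41 A


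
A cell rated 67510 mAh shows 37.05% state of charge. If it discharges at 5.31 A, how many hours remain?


Convert: C_total = 67510 mAh = 67.51 Ah
Step 1: remaining = SOC/100 * C_total = 37.05/100 * 67.51 = 25.012 Ah
Step 2: t = remaining / I = 25.012 / 5.31 = 4.710 hr

4.710 hr


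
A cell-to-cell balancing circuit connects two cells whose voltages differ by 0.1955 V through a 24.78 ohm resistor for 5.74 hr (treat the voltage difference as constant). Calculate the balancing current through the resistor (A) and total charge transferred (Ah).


First, Ohm's law: I_bal = 0.1955 V / 24.78 ohm = 0.0078894 A
Then Q = I * t = 0.0078894 A * 5.74 hr = 0.04529 Ah

I=0.0078894 A, Q=0.04529 Ah


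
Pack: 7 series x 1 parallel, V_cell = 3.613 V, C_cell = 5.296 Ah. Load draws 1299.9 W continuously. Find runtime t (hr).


Step 1: E_pack = Ns * V_cell * Np * C_cell = 7 * 3.613 * 1 * 5.296 = 133.94 Wh
Step 2: t = E_pack / P = 133.94 / 1299.9 = 0.1030 hr

0.1030 hr


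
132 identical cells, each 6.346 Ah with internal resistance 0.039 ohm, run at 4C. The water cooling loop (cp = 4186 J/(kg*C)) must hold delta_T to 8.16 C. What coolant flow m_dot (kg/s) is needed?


Step 1: I = 4 * 6.346 = 25.384 A
Step 2: Q_cell = I^2 * R = 25.384^2 * 0.039 = 25.13 W
Step 3: Q_total = 132 * 25.13 = 3317.2 W
Step 4: m_dot = Q_total / (cp * dT) = 3317.2 / (4186 * 8.16) = 0.09711 kg/s

0.09711 kg/s


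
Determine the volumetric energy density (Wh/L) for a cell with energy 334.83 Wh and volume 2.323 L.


Volumetric ED = 334.83 Wh / 2.323 L = 144.1 Wh/L

144.1 Wh/L


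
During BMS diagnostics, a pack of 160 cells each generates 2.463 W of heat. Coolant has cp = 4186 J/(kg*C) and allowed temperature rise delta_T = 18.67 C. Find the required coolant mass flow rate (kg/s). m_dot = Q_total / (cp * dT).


Q_total = 160 * 2.463 = 394.08 W
m_dot = Q_total / (cp * dT) = 394.08 / (4186 * 18.67) = 0.005042 kg/s

0.005042 kg/s


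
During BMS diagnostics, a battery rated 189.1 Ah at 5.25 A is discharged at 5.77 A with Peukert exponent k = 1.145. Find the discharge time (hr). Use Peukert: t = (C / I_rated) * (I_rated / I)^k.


t_rated = C / I_rated = 189.1 / 5.25 = 36.019 hr
(I_rated/I)^k = (0.90988)^1.145 = 0.8975
t = t_rated * (I_rated/I)^k = 36.019 * 0.8975 = 32.33 hr

32.33 hr


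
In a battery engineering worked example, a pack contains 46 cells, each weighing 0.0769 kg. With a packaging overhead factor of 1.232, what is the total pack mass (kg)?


m_pack = n * m_cell * overhead = 46 * 0.0769 * 1.232 = 4.358 kg

4.358 kg


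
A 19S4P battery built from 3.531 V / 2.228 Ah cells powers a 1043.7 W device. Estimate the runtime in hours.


Step 1: E_pack = Ns * V_cell * Np * C_cell = 19 * 3.531 * 4 * 2.228 = 597.9 Wh
Step 2: t = E_pack / P = 597.9 / 1043.7 = 0.5729 hr

0.5729 hr


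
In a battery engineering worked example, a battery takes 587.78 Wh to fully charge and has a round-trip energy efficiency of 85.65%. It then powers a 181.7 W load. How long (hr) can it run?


Step 1: E_discharge = eta/100 * E_charge = 85.65/100 * 587.78 = 503.43 Wh
Step 2: t = E_discharge / P = 503.43 / 181.7 = 2.771 hr

2.771 hr


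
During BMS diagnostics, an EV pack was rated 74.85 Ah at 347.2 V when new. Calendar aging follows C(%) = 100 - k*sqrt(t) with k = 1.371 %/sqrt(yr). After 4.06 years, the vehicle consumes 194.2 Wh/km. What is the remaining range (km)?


Step 1: capacity retention = 100 - 1.371 * sqrt(4.06) = 100 - 1.371 * 2.0149 = 97.238%
Step 2: C_now = 74.85 * 97.238/100 = 72.783 Ah
Step 3: E_pack = V * C_now = 347.2 * 72.783 = 25270 Wh
Step 4: range = E_pack / consumption = 25270 / 194.2 = 130.1 km

130.1 km


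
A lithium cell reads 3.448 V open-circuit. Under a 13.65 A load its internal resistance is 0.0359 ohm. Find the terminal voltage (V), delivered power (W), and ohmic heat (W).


Step 1: V_terminal = OCV - I*R = 3.448 - 13.65 * 0.0359 = 2.958 V
Step 2: P_out = V_terminal * I = 2.958 * 13.65 = 40.38 W
Step 3: Q = I^2 * R = 13.65^2 * 0.0359 = 6.689 W

V=2.958 V, P=40.38 W, Q=6.689 W


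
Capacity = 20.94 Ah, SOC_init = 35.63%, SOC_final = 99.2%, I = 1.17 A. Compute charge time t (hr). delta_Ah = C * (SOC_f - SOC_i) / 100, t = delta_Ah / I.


delta_Ah = 20.94 * (99.2 - 35.63) / 100 = 13.312 Ah
t = delta_Ah / I = 13.312 / 1.17 = 11.38 hr

11.38 hr


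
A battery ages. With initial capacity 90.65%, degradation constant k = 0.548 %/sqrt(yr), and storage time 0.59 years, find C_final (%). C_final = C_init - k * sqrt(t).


sqrt(t) = sqrt(0.59) = 0.76811
C_final = 90.65 - 0.548 * 0.76811 = 90.23%

90.23%


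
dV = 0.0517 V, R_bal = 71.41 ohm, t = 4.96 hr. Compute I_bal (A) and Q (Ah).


First, Ohm's law: I_bal = 0.0517 V / 71.41 ohm = 7.2399e-04 A
Then Q = I * t = 7.2399e-04 A * 4.96 hr = 0.003591 Ah

I=7.2399e-04 A, Q=0.003591 Ah


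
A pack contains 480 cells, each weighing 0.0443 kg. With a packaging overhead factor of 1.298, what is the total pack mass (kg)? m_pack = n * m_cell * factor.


m_pack = n * m_cell * overhead = 480 * 0.0443 * 1.298 = 27.60 kg

27.60 kg


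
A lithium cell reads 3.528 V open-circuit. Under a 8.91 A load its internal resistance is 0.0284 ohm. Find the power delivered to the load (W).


Step 1: V_terminal = OCV - I*R = 3.528 - 8.91 * 0.0284 = 3.275 V
Step 2: P_out = V_terminal * I = 3.275 * 8.91 = 29.18 W

29.18 W


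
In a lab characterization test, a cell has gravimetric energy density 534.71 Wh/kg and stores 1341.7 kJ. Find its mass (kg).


Convert: E = 1341.7 kJ = 372.69 Wh
m = E / ED = 372.69 / 534.71 = 0.6970 kg

0.6970 kg


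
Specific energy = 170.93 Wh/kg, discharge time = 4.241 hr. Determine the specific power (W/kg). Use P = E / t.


Specific power = 170.93 Wh/kg / 4.241 hr = 40.30 W/kg

40.30 W/kg


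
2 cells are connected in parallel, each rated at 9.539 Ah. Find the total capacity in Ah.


Parallel capacities add: 2 * 9.539 Ah = 19.078 Ah

19.078 Ah


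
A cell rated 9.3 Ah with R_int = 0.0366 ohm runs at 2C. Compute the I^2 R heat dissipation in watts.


Step 1: I = C_rate * capacity = 2 * 9.3 = 18.6 A
Step 2: Q = I^2 * R = 18.6^2 * 0.0366 = 345.96 * 0.0366 = 12.66 W

12.66 W


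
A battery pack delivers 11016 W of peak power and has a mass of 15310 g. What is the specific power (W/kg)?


Convert: m = 15310 g = 15.31 kg
SP = P / m = 11016 / 15.31 = 719.5 W/kg

719.5 W/kg


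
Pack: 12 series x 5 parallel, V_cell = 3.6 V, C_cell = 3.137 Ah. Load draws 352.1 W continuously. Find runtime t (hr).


Step 1: E_pack = Ns * V_cell * Np * C_cell = 12 * 3.6 * 5 * 3.137 = 677.59 Wh
Step 2: t = E_pack / P = 677.59 / 352.1 = 1.924 hr

1.924 hr


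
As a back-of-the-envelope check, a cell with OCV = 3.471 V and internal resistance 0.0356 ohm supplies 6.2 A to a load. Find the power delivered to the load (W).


Step 1: V_terminal = OCV - I*R = 3.471 - 6.2 * 0.0356 = 3.2503 V
Step 2: P_out = V_terminal * I = 3.2503 * 6.2 = 20.15 W

20.15 W


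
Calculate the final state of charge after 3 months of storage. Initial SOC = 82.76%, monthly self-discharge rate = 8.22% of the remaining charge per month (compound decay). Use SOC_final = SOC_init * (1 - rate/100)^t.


Monthly retention factor = 1 - 8.22/100 = 0.9178
Over 3 months: factor^3 = 0.77312
SOC_final = 82.76 * 0.77312 = 63.98%

63.98%


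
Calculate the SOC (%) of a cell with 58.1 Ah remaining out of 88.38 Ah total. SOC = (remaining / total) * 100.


SOC% = 58.1 / 88.38 * 100 = 65.74%

65.74%


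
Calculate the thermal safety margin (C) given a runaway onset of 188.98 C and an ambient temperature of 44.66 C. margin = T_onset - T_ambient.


margin = T_onset - T_ambient = 188.98 - 44.66 = 144.32 C

144.32 C


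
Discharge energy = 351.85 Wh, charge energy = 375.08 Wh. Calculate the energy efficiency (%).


eta_e = E_dis / E_chg * 100 = 351.85 / 375.08 * 100 = 93.81%

93.81%


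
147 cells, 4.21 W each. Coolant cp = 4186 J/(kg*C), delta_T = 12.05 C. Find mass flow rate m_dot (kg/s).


Step 1: Total heat Q = 147 * 4.21 W = 618.87 W
Step 2: denom = cp * dT = 4186 * 12.05 = 50441
Step 3: m_dot = 618.87 / 50441 = 0.01227 kg/s

0.01227 kg/s


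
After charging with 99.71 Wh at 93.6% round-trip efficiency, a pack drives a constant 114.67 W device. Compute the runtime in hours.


Step 1: E_discharge = eta/100 * E_charge = 93.6/100 * 99.71 = 93.329 Wh
Step 2: t = E_discharge / P = 93.329 / 114.67 = 0.8139 hr

0.8139 hr


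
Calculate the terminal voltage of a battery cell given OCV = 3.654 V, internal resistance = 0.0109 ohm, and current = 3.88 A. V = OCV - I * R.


V = OCV - I*R = 3.654 - 3.88 * 0.0109 = 3.612 V

3.612 V


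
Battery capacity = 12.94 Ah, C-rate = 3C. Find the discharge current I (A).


I = C_rate * capacity = 3 * 12.94 = 38.82 A

38.82 A


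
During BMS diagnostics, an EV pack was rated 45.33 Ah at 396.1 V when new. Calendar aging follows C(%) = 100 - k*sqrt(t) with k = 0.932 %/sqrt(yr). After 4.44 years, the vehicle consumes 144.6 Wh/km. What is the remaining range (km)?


Step 1: capacity retention = 100 - 0.932 * sqrt(4.44) = 100 - 0.932 * 2.1071 = 98.036%
Step 2: C_now = 45.33 * 98.036/100 = 44.44 Ah
Step 3: E_pack = V * C_now = 396.1 * 44.44 = 17603 Wh
Step 4: range = E_pack / consumption = 17603 / 144.6 = 121.7 km

121.7 km


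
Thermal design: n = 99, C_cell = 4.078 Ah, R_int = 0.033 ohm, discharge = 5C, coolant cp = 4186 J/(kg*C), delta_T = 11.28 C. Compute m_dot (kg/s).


Step 1: I = 5 * 4.078 = 20.39 A
Step 2: Q_cell = I^2 * R = 20.39^2 * 0.033 = 13.72 W
Step 3: Q_total = 99 * 13.72 = 1358.3 W
Step 4: m_dot = Q_total / (cp * dT) = 1358.3 / (4186 * 11.28) = 0.02877 kg/s

0.02877 kg/s


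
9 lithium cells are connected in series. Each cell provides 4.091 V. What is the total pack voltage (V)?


Series voltages add: 9 * 4.091 V = 36.819 V

36.819 V


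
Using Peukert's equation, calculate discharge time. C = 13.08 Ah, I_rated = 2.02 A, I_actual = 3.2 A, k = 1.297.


Step 1: t_rated = C / I_rated = 13.08 / 2.02 = 6.4752 hr
Step 2: ratio = 2.02 / 3.2 = 0.63125
Step 3: ratio^k = 0.63125^1.297 = 0.55063
Step 4: t = t_rated * ratio^k = 6.4752 * 0.55063 = 3.565 hr

3.565 hr


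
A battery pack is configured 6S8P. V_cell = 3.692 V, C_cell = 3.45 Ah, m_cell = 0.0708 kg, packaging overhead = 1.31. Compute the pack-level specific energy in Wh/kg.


Step 1: V_pack = 6 * 3.692 = 22.152 V
Step 2: C_pack = 8 * 3.45 = 27.6 Ah
Step 3: E_pack = V_pack * C_pack = 22.152 * 27.6 = 611.4 Wh
Step 4: m_pack = 6 * 8 * 0.0708 * 1.31 = 4.4519 kg
Step 5: ED = E_pack / m_pack = 611.4 / 4.4519 = 137.3 Wh/kg

137.3 Wh/kg


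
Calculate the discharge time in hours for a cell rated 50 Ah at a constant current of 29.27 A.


Runtime = 50 Ah / 29.27 A = 1.708 hr

1.708 hr


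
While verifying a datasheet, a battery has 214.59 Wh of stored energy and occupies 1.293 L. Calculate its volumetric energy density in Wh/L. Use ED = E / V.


Volumetric ED = 214.59 Wh / 1.293 L = 166.0 Wh/L

166.0 Wh/L


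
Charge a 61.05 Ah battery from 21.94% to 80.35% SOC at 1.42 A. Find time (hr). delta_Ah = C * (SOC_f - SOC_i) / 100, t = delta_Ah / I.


Step 1: dSOC = 80.35% - 21.94% = 58.41%
Step 2: delta_Ah = 61.05 * 58.41 / 100 = 35.659 Ah
Step 3: t = 35.659 / 1.42 = 25.11 hr

25.11 hr


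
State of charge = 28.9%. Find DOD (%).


DOD = 100 - SOC = 100 - 28.9 = 71.1%

71.1%


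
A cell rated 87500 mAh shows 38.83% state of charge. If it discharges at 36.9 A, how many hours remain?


Convert: C_total = 87500 mAh = 87.5 Ah
Step 1: remaining = SOC/100 * C_total = 38.83/100 * 87.5 = 33.976 Ah
Step 2: t = remaining / I = 33.976 / 36.9 = 0.9208 hr

0.9208 hr


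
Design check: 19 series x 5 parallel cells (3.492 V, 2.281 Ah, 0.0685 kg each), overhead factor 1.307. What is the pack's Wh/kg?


Step 1: V_pack = 19 * 3.492 = 66.348 V
Step 2: C_pack = 5 * 2.281 = 11.405 Ah
Step 3: E_pack = V_pack * C_pack = 66.348 * 11.405 = 756.7 Wh
Step 4: m_pack = 19 * 5 * 0.0685 * 1.307 = 8.5053 kg
Step 5: ED = E_pack / m_pack = 756.7 / 8.5053 = 88.97 Wh/kg

88.97 Wh/kg


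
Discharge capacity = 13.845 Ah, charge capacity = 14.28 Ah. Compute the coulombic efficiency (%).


eta_c = Q_dis / Q_chg * 100 = 13.845 / 14.28 * 100 = 96.95%

96.95%


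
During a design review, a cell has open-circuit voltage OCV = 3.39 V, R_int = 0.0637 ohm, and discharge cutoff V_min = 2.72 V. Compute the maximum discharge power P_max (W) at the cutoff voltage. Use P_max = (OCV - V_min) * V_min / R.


P_max = (OCV - V_min) * V_min / R = (3.39 - 2.72) * 2.72 / 0.0637 = 0.67 * 2.72 / 0.0637 = 28.61 W

28.61 W


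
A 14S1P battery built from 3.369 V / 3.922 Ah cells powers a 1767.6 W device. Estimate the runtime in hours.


Step 1: E_pack = Ns * V_cell * Np * C_cell = 14 * 3.369 * 1 * 3.922 = 184.99 Wh
Step 2: t = E_pack / P = 184.99 / 1767.6 = 0.1047 hr

0.1047 hr


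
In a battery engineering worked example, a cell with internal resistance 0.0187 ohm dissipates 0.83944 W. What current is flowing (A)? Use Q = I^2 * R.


I = sqrt(Q / R) = sqrt(0.83944 / 0.0187) = sqrt(44.89) = 6.700 A

6.700 A


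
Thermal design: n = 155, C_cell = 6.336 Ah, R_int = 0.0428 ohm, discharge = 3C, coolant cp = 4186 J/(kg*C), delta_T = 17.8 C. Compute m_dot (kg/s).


Step 1: I = 3 * 6.336 = 19.008 A
Step 2: Q_cell = I^2 * R = 19.008^2 * 0.0428 = 15.464 W
Step 3: Q_total = 155 * 15.464 = 2396.9 W
Step 4: m_dot = Q_total / (cp * dT) = 2396.9 / (4186 * 17.8) = 0.03217 kg/s

0.03217 kg/s


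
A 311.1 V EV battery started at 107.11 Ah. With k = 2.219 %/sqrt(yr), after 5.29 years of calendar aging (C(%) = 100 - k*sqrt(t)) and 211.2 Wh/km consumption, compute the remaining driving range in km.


Step 1: capacity retention = 100 - 2.219 * sqrt(5.29) = 100 - 2.219 * 2.3 = 94.896%
Step 2: C_now = 107.11 * 94.896/100 = 101.64 Ah
Step 3: E_pack = V * C_now = 311.1 * 101.64 = 31620 Wh
Step 4: range = E_pack / consumption = 31620 / 211.2 = 149.7 km

149.7 km


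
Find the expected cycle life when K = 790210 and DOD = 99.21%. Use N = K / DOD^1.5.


Step 1: DOD^1.5 = 99.21^1.5 = 988.17
Step 2: N = 790210 / 988.17 = 799.7 cycles

799.7 cycles


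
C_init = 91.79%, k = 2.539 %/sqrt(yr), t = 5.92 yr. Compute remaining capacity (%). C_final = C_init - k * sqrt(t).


Step 1: sqrt(5.92 yr) = 2.4331
Step 2: drop = 2.539 * 2.4331 = 6.1776
Step 3: C_final = 91.79 - 6.1776 = 85.61%

85.61%


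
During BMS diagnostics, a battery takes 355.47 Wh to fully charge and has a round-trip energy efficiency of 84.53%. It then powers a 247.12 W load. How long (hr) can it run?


Step 1: E_discharge = eta/100 * E_charge = 84.53/100 * 355.47 = 300.48 Wh
Step 2: t = E_discharge / P = 300.48 / 247.12 = 1.216 hr

1.216 hr


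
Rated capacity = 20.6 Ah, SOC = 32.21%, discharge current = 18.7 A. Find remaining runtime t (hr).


Step 1: remaining = SOC/100 * C_total = 32.21/100 * 20.6 = 6.6353 Ah
Step 2: t = remaining / I = 6.6353 / 18.7 = 0.3548 hr

0.3548 hr


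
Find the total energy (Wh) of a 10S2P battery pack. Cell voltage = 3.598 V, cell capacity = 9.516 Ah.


E = Ns * Vcell * Np * Ccell = 10 * 3.598 * 2 * 9.516 = 684.8 Wh

684.8 Wh


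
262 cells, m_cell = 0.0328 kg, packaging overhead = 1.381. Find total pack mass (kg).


m_pack = n * m_cell * overhead = 262 * 0.0328 * 1.381 = 11.87 kg

11.87 kg


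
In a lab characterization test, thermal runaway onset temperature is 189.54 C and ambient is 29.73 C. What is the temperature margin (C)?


margin = T_onset - T_ambient = 189.54 - 29.73 = 159.81 C

159.81 C


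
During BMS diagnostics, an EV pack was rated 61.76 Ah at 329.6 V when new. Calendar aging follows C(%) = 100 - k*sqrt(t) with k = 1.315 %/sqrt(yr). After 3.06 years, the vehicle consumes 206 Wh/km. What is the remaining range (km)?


Step 1: capacity retention = 100 - 1.315 * sqrt(3.06) = 100 - 1.315 * 1.7493 = 97.7%
Step 2: C_now = 61.76 * 97.7/100 = 60.34 Ah
Step 3: E_pack = V * C_now = 329.6 * 60.34 = 19888 Wh
Step 4: range = E_pack / consumption = 19888 / 206 = 96.54 km

96.54 km


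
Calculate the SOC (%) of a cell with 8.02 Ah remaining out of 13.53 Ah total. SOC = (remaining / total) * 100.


SOC% = 8.02 / 13.53 * 100 = 59.28%

59.28%


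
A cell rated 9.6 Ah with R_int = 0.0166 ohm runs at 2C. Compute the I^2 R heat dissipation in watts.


Step 1: I = C_rate * capacity = 2 * 9.6 = 19.2 A
Step 2: Q = I^2 * R = 19.2^2 * 0.0166 = 368.64 * 0.0166 = 6.119 W

6.119 W


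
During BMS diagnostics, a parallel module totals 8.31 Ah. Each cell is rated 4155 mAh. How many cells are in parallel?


Convert: C_cell = 4155 mAh = 4.155 Ah
n = C_total / C_cell = 8.31 / 4.155 = 2

2


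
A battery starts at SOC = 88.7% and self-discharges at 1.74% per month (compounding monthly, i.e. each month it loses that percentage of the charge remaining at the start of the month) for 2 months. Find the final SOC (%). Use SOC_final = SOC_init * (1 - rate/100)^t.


decay = (1 - 1.74/100)^2 = 0.9655
SOC_final = 88.7 * 0.9655 = 85.64%

85.64%


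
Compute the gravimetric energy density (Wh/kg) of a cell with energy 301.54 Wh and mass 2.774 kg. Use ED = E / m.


Specific energy = 301.54 Wh / 2.774 kg = 108.7 Wh/kg

108.7 Wh/kg


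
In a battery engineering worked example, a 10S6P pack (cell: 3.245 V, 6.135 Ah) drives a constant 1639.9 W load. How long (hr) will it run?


Step 1: E_pack = Ns * V_cell * Np * C_cell = 10 * 3.245 * 6 * 6.135 = 1194.5 Wh
Step 2: t = E_pack / P = 1194.5 / 1639.9 = 0.7284 hr

0.7284 hr


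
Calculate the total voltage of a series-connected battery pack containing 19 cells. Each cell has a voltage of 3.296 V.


Series voltages add: 19 * 3.296 V = 62.624 V

62.624 V


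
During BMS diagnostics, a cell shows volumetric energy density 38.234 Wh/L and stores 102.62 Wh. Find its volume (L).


V = E / ED = 102.62 / 38.234 = 2.684 L

2.684 L


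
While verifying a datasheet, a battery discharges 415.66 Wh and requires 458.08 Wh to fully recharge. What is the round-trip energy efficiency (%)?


eta_e = E_dis / E_chg * 100 = 415.66 / 458.08 * 100 = 90.74%

90.74%


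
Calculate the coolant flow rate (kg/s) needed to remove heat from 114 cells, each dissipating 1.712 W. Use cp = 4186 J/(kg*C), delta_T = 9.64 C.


Q_total = 114 * 1.712 = 195.17 W
m_dot = Q_total / (cp * dT) = 195.17 / (4186 * 9.64) = 0.004837 kg/s

0.004837 kg/s


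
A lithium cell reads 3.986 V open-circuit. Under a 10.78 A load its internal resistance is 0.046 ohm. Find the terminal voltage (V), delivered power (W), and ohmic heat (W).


Step 1: V_terminal = OCV - I*R = 3.986 - 10.78 * 0.046 = 3.4901 V
Step 2: P_out = V_terminal * I = 3.4901 * 10.78 = 37.62 W
Step 3: Q = I^2 * R = 10.78^2 * 0.046 = 5.346 W

V=3.4901 V, P=37.62 W, Q=5.346 W


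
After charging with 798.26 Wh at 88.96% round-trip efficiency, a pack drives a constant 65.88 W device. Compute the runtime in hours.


Step 1: E_discharge = eta/100 * E_charge = 88.96/100 * 798.26 = 710.13 Wh
Step 2: t = E_discharge / P = 710.13 / 65.88 = 10.78 hr

10.78 hr


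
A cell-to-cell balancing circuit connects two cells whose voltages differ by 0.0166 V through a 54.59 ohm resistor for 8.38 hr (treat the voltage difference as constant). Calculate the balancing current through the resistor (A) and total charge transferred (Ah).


I_bal = dV / R = 0.0166 / 54.59 = 3.0408e-04 A
Q = I_bal * t = 3.0408e-04 * 8.38 = 0.002548 Ah

I=3.0408e-04 A, Q=0.002548 Ah


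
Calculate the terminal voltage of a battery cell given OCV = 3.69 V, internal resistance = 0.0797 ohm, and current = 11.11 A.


IR drop = 11.11 * 0.0797 = 0.88547 V
V = 3.69 - 0.88547 = 2.805 V

2.805 V


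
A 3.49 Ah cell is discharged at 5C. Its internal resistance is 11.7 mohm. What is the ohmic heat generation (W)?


Convert: R = 11.7 mohm = 0.0117 ohm
Step 1: I = C_rate * capacity = 5 * 3.49 = 17.45 A
Step 2: Q = I^2 * R = 17.45^2 * 0.0117 = 304.5 * 0.0117 = 3.563 W

3.563 W


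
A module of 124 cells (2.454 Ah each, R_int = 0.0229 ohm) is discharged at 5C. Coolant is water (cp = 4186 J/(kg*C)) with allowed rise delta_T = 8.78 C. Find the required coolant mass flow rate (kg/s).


Step 1: I = 5 * 2.454 = 12.27 A
Step 2: Q_cell = I^2 * R = 12.27^2 * 0.0229 = 3.4477 W
Step 3: Q_total = 124 * 3.4477 = 427.51 W
Step 4: m_dot = Q_total / (cp * dT) = 427.51 / (4186 * 8.78) = 0.01163 kg/s

0.01163 kg/s


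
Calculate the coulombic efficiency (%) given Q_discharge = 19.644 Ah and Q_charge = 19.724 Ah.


Coulombic efficiency = 19.644/19.724 * 100% = 99.59%

99.59%


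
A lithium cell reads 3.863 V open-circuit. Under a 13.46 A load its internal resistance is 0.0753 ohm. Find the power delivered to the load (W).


Step 1: V_terminal = OCV - I*R = 3.863 - 13.46 * 0.0753 = 2.8495 V
Step 2: P_out = V_terminal * I = 2.8495 * 13.46 = 38.35 W

38.35 W


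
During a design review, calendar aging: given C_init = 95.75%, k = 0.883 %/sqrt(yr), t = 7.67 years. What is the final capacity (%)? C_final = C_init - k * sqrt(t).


sqrt(t) = sqrt(7.67) = 2.7695
C_final = 95.75 - 0.883 * 2.7695 = 93.30%

93.30%


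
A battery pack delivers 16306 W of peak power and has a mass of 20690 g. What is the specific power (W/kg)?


Convert: m = 20690 g = 20.69 kg
SP = P / m = 16306 / 20.69 = 788.1 W/kg

788.1 W/kg


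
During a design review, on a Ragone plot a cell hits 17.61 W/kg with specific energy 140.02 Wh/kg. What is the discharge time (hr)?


t = E / P = 140.02 / 17.61 = 7.951 hr

7.951 hr


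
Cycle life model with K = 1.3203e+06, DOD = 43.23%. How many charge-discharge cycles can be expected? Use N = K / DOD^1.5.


DOD^1.5 = 284.24
N = K / DOD^1.5 = 1.3203e+06 / 284.24 = 4645

4645 cycles


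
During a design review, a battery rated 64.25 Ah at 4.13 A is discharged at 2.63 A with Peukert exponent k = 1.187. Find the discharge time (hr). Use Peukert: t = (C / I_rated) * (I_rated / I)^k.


t_rated = C / I_rated = 64.25 / 4.13 = 15.557 hr
(I_rated/I)^k = (1.5703)^1.187 = 1.7086
t = t_rated * (I_rated/I)^k = 15.557 * 1.7086 = 26.58 hr

26.58 hr


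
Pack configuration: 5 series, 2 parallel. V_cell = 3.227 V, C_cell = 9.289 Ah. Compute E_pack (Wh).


E = Ns * Vcell * Np * Ccell = 5 * 3.227 * 2 * 9.289 = 299.8 Wh

299.8 Wh


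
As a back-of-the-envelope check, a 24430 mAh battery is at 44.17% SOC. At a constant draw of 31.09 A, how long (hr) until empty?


Convert: C_total = 24430 mAh = 24.43 Ah
Step 1: remaining = SOC/100 * C_total = 44.17/100 * 24.43 = 10.791 Ah
Step 2: t = remaining / I = 10.791 / 31.09 = 0.3471 hr

0.3471 hr


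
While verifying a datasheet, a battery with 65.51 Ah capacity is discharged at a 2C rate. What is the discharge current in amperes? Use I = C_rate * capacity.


I = C_rate * capacity = 2 * 65.51 = 131.02 A

131.02 A


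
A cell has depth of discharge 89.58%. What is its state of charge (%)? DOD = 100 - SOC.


SOC = 100 - DOD = 100 - 89.58 = 10.42%

10.42%


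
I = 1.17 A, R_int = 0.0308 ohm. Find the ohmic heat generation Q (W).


Q = I^2 * R = 1.17^2 * 0.0308 = 0.04216 W

0.04216 W
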